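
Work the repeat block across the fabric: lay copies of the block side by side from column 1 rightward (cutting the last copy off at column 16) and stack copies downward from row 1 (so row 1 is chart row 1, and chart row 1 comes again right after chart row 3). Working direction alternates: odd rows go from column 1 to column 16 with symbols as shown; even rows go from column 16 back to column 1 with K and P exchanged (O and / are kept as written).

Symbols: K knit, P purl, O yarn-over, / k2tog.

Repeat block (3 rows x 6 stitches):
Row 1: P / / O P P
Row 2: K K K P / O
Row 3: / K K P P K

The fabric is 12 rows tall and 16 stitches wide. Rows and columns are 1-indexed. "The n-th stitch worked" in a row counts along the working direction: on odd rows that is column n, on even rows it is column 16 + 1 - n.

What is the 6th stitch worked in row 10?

Row 10: (10-1) mod 3 = 0, so use chart row 1. Even row -> WS.
Chart row 1 tiled across columns 1-16: P / / O P P P / / O P P P / / O
WS: work from column 16 back to column 1 (reverse the tiled row), swapping K<->P (O and / unchanged).
Row 10 as worked: O / / K K K O / / K K K O / / K
Counting 6 along the worked row gives K.

Stitch:
K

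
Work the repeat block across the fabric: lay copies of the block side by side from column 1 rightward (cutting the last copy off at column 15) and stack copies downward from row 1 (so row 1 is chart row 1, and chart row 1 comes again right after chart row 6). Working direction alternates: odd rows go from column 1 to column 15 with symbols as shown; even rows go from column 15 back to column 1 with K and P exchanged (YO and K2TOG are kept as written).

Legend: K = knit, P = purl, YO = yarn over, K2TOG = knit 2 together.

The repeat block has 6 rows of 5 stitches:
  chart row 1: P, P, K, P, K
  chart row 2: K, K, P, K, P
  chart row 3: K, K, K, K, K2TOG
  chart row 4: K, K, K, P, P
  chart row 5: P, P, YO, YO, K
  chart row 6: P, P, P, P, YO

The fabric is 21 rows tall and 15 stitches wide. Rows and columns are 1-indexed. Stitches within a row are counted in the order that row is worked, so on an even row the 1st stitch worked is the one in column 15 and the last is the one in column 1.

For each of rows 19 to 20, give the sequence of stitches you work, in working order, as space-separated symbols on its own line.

== ROWS AS WORKED ==
P P K P K P P K P K P P K P K
K P K P P K P K P P K P K P P

Derivation:
Row 19: chart row 1, RS - tile across columns 1-15 and work as-is.
Row 20: chart row 2, WS - tiled (columns 1-15): K K P K P K K P K P K K P K P; work from column 15 back to 1 with K<->P swapped.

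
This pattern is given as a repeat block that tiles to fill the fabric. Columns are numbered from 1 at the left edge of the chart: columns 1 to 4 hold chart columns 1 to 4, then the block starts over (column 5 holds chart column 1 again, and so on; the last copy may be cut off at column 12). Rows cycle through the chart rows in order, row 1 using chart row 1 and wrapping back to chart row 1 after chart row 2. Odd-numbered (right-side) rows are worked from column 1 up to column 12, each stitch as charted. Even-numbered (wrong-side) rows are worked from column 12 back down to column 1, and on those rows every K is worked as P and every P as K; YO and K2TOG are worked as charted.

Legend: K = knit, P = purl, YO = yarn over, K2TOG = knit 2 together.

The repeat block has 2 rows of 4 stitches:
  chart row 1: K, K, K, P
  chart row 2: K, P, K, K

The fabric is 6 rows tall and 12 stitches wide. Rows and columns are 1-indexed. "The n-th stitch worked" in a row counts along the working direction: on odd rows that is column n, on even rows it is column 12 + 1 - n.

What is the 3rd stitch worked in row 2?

== STITCH ==
K

Derivation:
For row 2: chart row = ((2-1) mod 2) + 1 = 2; this is a WS (even) row.
Chart row 2 tiled across columns 1-12: K P K K K P K K K P K K
Wrong side: read the tiled row from column 12 down to 1 and exchange K with P (leave YO, K2TOG).
Row 2 as worked: P P K P P P K P P P K P
The 3rd stitch worked is K.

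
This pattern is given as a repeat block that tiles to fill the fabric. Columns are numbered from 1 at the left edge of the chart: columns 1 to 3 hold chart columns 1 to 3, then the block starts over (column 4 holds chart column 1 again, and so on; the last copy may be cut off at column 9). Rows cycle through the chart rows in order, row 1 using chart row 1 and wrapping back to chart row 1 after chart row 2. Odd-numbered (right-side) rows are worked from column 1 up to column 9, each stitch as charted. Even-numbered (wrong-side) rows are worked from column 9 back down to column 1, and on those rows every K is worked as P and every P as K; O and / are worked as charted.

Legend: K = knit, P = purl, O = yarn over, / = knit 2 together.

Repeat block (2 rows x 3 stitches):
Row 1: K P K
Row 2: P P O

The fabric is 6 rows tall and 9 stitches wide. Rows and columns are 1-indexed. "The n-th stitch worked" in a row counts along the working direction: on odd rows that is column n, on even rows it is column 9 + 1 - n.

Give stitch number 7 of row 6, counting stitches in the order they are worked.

Row 6 uses chart row ((6-1) mod 2)+1 = 2. Row 6 is even, so WS.
Chart row 2 tiled across columns 1-9: P P O P P O P P O
Wrong side: read the tiled row from column 9 down to 1 and exchange K with P (leave O, /).
Row 6 as worked: O K K O K K O K K
Counting 7 along the worked row gives O.

Result:
O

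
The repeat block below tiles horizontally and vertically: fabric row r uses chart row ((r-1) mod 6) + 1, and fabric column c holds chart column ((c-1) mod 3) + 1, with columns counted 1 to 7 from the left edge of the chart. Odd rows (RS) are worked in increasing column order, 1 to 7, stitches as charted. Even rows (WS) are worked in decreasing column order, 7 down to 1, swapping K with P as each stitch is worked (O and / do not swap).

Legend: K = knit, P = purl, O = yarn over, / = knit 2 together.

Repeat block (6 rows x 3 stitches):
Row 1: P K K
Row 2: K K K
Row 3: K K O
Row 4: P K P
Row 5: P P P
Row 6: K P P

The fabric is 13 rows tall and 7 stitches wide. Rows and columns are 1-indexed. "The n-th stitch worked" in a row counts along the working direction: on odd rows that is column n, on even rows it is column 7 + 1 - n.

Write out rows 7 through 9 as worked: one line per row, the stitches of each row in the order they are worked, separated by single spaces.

Row 7: chart row 1, RS - tile across columns 1-7 and work as-is.
Row 8: chart row 2, WS - tiled (columns 1-7): K K K K K K K; work from column 7 back to 1 with K<->P swapped.
Row 9: chart row 3, RS - tile across columns 1-7 and work as-is.

== ROWS AS WORKED ==
P K K P K K P
P P P P P P P
K K O K K O K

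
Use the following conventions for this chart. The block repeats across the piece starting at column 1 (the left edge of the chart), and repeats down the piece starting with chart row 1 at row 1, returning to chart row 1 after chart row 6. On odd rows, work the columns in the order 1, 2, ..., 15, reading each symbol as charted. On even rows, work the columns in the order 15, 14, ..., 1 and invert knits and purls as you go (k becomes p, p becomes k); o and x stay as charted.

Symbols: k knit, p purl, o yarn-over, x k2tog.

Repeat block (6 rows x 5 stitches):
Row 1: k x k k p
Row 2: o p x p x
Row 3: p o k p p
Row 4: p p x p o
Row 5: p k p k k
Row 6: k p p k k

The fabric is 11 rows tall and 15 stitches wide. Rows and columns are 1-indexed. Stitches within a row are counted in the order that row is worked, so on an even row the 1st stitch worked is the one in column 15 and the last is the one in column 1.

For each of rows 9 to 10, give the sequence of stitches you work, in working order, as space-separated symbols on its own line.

== ROWS AS WORKED ==
p o k p p p o k p p p o k p p
o k x k k o k x k k o k x k k

Derivation:
Row 9: chart row 3, RS - tile across columns 1-15 and work as-is.
Row 10: chart row 4, WS - tiled (columns 1-15): p p x p o p p x p o p p x p o; work from column 15 back to 1 with k<->p swapped.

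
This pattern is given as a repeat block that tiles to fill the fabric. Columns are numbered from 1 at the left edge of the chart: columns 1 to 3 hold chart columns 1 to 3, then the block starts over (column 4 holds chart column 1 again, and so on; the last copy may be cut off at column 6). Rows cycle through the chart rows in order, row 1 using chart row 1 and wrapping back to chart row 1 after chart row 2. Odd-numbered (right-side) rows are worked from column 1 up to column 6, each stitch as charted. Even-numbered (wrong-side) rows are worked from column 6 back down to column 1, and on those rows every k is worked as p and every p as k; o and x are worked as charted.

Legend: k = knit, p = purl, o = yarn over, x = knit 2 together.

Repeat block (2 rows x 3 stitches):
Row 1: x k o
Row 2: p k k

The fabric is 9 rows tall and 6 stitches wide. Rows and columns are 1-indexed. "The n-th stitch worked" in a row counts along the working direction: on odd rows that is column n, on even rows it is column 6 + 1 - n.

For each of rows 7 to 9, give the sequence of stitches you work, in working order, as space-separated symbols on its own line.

== ROWS AS WORKED ==
x k o x k o
p p k p p k
x k o x k o

Derivation:
Row 7: chart row 1, RS - tile across columns 1-6 and work as-is.
Row 8: chart row 2, WS - tiled (columns 1-6): p k k p k k; work from column 6 back to 1 with k<->p swapped.
Row 9: chart row 1, RS - tile across columns 1-6 and work as-is.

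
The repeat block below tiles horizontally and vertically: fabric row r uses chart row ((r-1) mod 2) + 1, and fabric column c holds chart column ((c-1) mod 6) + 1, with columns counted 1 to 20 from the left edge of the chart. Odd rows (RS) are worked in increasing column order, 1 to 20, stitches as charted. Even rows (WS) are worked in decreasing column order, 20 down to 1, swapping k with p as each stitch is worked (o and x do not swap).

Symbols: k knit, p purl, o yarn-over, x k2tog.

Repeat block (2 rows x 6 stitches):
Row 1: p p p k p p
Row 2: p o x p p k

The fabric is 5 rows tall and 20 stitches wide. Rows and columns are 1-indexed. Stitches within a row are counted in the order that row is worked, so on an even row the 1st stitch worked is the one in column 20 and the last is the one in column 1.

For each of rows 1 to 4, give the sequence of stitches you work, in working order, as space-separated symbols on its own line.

Row 1: chart row 1, RS - tile across columns 1-20 and work as-is.
Row 2: chart row 2, WS - tiled (columns 1-20): p o x p p k p o x p p k p o x p p k p o; work from column 20 back to 1 with k<->p swapped.
Row 3: chart row 1, RS - tile across columns 1-20 and work as-is.
Row 4: chart row 2, WS - tiled (columns 1-20): p o x p p k p o x p p k p o x p p k p o; work from column 20 back to 1 with k<->p swapped.

Rows as worked:
p p p k p p p p p k p p p p p k p p p p
o k p k k x o k p k k x o k p k k x o k
p p p k p p p p p k p p p p p k p p p p
o k p k k x o k p k k x o k p k k x o k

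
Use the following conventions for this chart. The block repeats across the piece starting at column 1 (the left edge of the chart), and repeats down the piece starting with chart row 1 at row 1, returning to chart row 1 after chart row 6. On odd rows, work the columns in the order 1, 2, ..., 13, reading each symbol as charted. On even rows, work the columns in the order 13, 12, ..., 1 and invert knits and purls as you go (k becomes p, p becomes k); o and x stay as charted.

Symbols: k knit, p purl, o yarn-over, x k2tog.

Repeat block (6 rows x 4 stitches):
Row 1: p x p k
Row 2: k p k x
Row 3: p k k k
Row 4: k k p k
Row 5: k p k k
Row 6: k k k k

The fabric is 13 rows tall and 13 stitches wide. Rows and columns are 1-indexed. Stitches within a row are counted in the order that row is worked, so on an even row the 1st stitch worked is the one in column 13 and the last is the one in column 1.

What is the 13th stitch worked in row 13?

For row 13: chart row = ((13-1) mod 6) + 1 = 1; this is a RS (odd) row.
Chart row 1 tiled across columns 1-13: p x p k p x p k p x p k p
Right side: take the tiled row as-is (worked left to right from column 1).
Stitch 13 in working order -> p

== STITCH ==
p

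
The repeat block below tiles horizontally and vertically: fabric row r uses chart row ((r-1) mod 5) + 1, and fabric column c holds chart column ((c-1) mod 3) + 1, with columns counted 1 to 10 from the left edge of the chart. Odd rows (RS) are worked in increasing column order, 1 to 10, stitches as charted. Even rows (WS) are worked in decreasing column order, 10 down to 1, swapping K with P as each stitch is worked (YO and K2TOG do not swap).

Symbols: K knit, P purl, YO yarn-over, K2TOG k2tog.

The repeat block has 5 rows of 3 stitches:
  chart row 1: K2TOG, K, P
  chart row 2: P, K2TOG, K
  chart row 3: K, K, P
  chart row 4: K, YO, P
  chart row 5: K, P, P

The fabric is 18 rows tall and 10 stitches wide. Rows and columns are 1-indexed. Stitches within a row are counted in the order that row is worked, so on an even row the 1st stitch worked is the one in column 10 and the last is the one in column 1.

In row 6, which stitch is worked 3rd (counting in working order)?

== STITCH ==
P

Derivation:
Row 6 uses chart row ((6-1) mod 5)+1 = 1. Row 6 is even, so WS.
Chart row 1 tiled across columns 1-10: K2TOG K P K2TOG K P K2TOG K P K2TOG
WS: work from column 10 back to column 1 (reverse the tiled row), swapping K<->P (YO and K2TOG unchanged).
Row 6 as worked: K2TOG K P K2TOG K P K2TOG K P K2TOG
Stitch 3 in working order -> P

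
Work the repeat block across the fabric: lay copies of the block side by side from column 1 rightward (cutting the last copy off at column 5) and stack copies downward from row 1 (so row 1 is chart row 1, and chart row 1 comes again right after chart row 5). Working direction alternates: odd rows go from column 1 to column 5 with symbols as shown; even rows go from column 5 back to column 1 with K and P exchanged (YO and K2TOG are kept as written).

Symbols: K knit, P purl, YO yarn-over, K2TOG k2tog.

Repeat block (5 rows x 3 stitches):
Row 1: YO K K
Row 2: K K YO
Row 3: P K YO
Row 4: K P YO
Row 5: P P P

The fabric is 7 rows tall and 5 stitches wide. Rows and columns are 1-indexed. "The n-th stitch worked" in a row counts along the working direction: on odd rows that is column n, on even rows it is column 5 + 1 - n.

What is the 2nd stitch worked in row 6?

Row 6: (6-1) mod 5 = 0, so use chart row 1. Even row -> WS.
Chart row 1 tiled across columns 1-5: YO K K YO K
WS: work from column 5 back to column 1 (reverse the tiled row), swapping K<->P (YO and K2TOG unchanged).
Row 6 as worked: P YO P P YO
Counting 2 along the worked row gives YO.

Result:
YO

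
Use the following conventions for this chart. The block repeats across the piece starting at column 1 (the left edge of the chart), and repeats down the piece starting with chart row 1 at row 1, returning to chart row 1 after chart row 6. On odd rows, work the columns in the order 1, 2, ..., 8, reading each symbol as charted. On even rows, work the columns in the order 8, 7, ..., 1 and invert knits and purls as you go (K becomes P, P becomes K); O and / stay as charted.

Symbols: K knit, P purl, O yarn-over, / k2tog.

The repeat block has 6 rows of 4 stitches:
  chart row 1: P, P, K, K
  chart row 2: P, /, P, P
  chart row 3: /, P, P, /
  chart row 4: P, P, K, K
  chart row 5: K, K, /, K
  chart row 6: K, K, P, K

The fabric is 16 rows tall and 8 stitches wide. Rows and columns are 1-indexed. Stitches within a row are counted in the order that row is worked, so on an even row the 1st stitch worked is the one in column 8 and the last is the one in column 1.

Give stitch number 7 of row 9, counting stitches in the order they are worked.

For row 9: chart row = ((9-1) mod 6) + 1 = 3; this is a RS (odd) row.
Chart row 3 tiled across columns 1-8: / P P / / P P /
Right side: take the tiled row as-is (worked left to right from column 1).
The 7th stitch worked is P.

== STITCH ==
P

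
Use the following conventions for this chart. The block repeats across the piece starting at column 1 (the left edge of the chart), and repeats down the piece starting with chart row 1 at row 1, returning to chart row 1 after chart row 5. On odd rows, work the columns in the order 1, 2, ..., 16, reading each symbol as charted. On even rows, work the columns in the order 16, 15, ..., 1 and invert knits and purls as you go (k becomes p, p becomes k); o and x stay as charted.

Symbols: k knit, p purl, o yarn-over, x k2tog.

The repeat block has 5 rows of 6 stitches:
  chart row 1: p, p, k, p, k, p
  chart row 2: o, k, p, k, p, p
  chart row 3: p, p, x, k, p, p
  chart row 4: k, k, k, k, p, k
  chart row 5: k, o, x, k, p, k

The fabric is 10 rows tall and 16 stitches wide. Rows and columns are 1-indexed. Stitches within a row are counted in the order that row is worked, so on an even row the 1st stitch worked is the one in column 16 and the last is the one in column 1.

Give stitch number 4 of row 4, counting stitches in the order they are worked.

Row 4: (4-1) mod 5 = 3, so use chart row 4. Even row -> WS.
Chart row 4 tiled across columns 1-16: k k k k p k k k k k p k k k k k
WS row: flip the tiled sequence (start at column 16) and apply k<->p; o and x stay.
Row 4 as worked: p p p p p k p p p p p k p p p p
Stitch 4 in working order -> p

Stitch:
p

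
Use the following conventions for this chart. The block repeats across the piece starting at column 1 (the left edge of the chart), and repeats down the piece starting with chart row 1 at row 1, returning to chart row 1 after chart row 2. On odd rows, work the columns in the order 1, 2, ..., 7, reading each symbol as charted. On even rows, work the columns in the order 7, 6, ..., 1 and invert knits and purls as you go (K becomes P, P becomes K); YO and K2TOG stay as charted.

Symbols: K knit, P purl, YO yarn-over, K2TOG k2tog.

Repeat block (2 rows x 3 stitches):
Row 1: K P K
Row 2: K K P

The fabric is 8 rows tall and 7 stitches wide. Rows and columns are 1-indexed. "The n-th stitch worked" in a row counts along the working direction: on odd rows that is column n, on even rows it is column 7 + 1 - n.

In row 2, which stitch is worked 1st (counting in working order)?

For row 2: chart row = ((2-1) mod 2) + 1 = 2; this is a WS (even) row.
Chart row 2 tiled across columns 1-7: K K P K K P K
WS: work from column 7 back to column 1 (reverse the tiled row), swapping K<->P (YO and K2TOG unchanged).
Row 2 as worked: P K P P K P P
Counting 1 along the worked row gives P.

Result:
P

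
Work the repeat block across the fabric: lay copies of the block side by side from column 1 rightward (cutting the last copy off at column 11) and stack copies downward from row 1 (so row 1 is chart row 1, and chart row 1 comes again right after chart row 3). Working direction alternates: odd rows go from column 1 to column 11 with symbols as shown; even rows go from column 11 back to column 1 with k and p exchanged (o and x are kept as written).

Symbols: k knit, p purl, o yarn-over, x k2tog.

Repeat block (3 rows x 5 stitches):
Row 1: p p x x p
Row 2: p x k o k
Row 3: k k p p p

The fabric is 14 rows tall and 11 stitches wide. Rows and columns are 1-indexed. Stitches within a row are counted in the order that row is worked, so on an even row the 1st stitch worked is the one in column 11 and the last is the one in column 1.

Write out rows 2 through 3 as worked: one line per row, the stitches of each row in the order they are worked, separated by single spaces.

== ROWS AS WORKED ==
k p o p x k p o p x k
k k p p p k k p p p k

Derivation:
Row 2: chart row 2, WS - tiled (columns 1-11): p x k o k p x k o k p; work from column 11 back to 1 with k<->p swapped.
Row 3: chart row 3, RS - tile across columns 1-11 and work as-is.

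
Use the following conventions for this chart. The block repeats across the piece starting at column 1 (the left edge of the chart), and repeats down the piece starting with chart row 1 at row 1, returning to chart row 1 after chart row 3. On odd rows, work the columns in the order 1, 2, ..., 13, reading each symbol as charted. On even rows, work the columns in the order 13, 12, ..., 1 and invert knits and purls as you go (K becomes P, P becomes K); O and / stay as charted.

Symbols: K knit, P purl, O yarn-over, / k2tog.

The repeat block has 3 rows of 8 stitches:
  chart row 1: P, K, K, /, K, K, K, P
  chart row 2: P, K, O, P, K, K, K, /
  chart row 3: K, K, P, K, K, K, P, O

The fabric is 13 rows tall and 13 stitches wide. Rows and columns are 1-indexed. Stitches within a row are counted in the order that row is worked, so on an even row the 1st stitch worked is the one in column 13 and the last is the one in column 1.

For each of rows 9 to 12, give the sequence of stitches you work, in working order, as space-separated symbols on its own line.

Row 9: chart row 3, RS - tile across columns 1-13 and work as-is.
Row 10: chart row 1, WS - tiled (columns 1-13): P K K / K K K P P K K / K; work from column 13 back to 1 with K<->P swapped.
Row 11: chart row 2, RS - tile across columns 1-13 and work as-is.
Row 12: chart row 3, WS - tiled (columns 1-13): K K P K K K P O K K P K K; work from column 13 back to 1 with K<->P swapped.

Rows as worked:
K K P K K K P O K K P K K
P / P P K K P P P / P P K
P K O P K K K / P K O P K
P P K P P O K P P P K P P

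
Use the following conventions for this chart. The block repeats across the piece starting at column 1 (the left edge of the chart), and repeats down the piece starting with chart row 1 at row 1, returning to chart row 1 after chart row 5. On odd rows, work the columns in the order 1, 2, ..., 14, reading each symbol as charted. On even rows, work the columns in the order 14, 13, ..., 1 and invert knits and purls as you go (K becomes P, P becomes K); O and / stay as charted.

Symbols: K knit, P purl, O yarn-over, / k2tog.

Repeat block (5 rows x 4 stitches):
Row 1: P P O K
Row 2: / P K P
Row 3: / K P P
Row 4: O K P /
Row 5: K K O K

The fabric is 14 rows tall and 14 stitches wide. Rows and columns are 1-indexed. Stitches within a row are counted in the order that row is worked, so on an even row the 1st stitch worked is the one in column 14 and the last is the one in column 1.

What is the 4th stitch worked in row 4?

For row 4: chart row = ((4-1) mod 5) + 1 = 4; this is a WS (even) row.
Chart row 4 tiled across columns 1-14: O K P / O K P / O K P / O K
WS row: flip the tiled sequence (start at column 14) and apply K<->P; O and / stay.
Row 4 as worked: P O / K P O / K P O / K P O
The 4th stitch worked is K.

Result:
K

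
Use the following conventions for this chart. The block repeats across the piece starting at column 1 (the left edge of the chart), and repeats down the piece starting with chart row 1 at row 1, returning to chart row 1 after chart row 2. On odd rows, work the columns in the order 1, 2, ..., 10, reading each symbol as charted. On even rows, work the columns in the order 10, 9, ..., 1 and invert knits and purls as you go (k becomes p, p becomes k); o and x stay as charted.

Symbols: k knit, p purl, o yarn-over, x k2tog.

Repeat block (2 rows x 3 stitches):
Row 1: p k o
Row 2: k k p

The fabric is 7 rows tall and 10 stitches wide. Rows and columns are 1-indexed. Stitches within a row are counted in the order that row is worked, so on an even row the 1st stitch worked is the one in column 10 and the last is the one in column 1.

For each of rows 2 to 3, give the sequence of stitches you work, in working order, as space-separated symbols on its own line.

Row 2: chart row 2, WS - tiled (columns 1-10): k k p k k p k k p k; work from column 10 back to 1 with k<->p swapped.
Row 3: chart row 1, RS - tile across columns 1-10 and work as-is.

== ROWS AS WORKED ==
p k p p k p p k p p
p k o p k o p k o p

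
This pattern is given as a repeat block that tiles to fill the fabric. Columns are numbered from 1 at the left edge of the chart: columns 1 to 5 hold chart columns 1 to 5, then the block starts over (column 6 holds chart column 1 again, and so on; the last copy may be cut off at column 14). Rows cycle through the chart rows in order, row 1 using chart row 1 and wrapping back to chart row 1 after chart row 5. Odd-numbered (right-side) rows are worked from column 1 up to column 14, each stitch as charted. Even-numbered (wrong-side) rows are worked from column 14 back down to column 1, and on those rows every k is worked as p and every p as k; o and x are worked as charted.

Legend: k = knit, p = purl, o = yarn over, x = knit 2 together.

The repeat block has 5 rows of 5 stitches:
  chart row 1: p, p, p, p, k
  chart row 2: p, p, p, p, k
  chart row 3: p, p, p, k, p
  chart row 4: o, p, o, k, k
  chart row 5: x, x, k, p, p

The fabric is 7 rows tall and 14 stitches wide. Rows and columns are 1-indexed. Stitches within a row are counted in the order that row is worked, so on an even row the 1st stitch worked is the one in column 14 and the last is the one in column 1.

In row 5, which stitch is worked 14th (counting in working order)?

For row 5: chart row = ((5-1) mod 5) + 1 = 5; this is a RS (odd) row.
Chart row 5 tiled across columns 1-14: x x k p p x x k p p x x k p
RS row: no reversal, no swap; stitch n worked = column n.
The 14th stitch worked is p.

Stitch:
p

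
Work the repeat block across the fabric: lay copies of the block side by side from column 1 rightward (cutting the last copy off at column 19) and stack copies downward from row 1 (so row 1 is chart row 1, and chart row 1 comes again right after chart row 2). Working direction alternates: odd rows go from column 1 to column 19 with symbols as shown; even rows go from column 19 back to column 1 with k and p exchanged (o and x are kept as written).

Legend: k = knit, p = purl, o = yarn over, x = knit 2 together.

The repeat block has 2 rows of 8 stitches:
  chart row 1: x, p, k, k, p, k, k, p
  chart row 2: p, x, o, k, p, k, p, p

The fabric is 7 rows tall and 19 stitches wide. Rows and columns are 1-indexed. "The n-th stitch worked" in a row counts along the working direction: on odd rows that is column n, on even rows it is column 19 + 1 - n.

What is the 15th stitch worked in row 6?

Row 6: (6-1) mod 2 = 1, so use chart row 2. Even row -> WS.
Chart row 2 tiled across columns 1-19: p x o k p k p p p x o k p k p p p x o
WS row: flip the tiled sequence (start at column 19) and apply k<->p; o and x stay.
Row 6 as worked: o x k k k p k p o x k k k p k p o x k
Stitch 15 in working order -> k

== STITCH ==
k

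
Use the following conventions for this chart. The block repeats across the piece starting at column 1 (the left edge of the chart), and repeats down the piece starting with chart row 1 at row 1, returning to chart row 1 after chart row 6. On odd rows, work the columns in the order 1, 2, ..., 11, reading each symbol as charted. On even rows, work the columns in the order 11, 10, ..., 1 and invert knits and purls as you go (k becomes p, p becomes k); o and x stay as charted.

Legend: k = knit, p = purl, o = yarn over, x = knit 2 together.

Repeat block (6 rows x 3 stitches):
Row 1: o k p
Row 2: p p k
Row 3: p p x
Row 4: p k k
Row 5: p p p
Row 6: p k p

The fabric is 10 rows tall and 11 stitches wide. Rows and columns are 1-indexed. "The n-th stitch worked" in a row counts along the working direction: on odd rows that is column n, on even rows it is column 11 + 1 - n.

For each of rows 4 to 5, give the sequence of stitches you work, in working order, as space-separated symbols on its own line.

Row 4: chart row 4, WS - tiled (columns 1-11): p k k p k k p k k p k; work from column 11 back to 1 with k<->p swapped.
Row 5: chart row 5, RS - tile across columns 1-11 and work as-is.

Result:
p k p p k p p k p p k
p p p p p p p p p p p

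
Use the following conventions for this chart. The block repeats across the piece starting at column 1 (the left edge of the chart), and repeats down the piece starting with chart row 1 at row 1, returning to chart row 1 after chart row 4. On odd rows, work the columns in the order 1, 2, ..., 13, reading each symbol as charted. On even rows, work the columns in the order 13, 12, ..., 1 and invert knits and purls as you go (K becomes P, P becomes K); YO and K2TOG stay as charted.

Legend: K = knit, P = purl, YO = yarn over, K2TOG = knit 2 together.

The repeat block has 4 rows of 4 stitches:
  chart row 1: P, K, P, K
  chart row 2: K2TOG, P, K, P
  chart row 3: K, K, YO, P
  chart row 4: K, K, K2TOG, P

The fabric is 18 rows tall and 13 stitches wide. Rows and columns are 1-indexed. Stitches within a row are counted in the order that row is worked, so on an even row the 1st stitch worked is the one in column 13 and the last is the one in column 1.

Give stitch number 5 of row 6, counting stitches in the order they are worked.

Row 6: (6-1) mod 4 = 1, so use chart row 2. Even row -> WS.
Chart row 2 tiled across columns 1-13: K2TOG P K P K2TOG P K P K2TOG P K P K2TOG
Wrong side: read the tiled row from column 13 down to 1 and exchange K with P (leave YO, K2TOG).
Row 6 as worked: K2TOG K P K K2TOG K P K K2TOG K P K K2TOG
Stitch 5 in working order -> K2TOG

== STITCH ==
K2TOG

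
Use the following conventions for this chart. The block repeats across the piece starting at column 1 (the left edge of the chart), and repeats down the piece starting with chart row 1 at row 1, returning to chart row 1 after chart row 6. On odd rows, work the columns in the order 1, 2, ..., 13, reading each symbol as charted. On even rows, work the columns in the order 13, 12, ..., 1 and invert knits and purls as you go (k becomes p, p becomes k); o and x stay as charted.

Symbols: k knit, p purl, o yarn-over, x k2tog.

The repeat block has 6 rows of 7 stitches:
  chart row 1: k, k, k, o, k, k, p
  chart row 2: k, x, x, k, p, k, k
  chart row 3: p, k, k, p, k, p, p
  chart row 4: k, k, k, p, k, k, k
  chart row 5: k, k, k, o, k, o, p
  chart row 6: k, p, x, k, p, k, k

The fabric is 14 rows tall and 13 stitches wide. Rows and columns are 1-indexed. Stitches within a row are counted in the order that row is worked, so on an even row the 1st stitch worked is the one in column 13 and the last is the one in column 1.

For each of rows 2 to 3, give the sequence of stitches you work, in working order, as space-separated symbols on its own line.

Row 2: chart row 2, WS - tiled (columns 1-13): k x x k p k k k x x k p k; work from column 13 back to 1 with k<->p swapped.
Row 3: chart row 3, RS - tile across columns 1-13 and work as-is.

Rows as worked:
p k p x x p p p k p x x p
p k k p k p p p k k p k p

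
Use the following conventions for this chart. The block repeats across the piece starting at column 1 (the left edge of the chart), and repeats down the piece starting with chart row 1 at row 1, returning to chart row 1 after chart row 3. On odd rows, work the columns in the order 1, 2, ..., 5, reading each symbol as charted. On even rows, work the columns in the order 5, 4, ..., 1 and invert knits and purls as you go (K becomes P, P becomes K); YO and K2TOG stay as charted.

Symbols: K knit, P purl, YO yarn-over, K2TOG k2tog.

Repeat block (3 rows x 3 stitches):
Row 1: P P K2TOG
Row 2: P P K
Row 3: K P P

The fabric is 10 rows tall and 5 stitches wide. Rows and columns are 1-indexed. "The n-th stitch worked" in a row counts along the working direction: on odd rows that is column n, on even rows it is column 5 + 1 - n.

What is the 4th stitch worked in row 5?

== STITCH ==
P

Derivation:
Row 5 uses chart row ((5-1) mod 3)+1 = 2. Row 5 is odd, so RS.
Chart row 2 tiled across columns 1-5: P P K P P
RS row: no reversal, no swap; stitch n worked = column n.
Counting 4 along the worked row gives P.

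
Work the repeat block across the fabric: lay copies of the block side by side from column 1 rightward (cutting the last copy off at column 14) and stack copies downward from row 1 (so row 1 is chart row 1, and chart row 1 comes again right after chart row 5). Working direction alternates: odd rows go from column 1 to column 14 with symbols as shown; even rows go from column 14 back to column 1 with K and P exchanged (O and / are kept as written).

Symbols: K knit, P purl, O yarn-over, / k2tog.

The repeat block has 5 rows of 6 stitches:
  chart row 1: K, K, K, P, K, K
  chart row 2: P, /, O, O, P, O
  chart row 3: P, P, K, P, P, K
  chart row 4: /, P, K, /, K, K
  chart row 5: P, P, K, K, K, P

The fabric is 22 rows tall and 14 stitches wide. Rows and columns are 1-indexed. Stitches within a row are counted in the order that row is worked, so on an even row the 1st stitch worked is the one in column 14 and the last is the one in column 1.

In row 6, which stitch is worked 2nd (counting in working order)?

== STITCH ==
P

Derivation:
Row 6: (6-1) mod 5 = 0, so use chart row 1. Even row -> WS.
Chart row 1 tiled across columns 1-14: K K K P K K K K K P K K K K
Wrong side: read the tiled row from column 14 down to 1 and exchange K with P (leave O, /).
Row 6 as worked: P P P P K P P P P P K P P P
Counting 2 along the worked row gives P.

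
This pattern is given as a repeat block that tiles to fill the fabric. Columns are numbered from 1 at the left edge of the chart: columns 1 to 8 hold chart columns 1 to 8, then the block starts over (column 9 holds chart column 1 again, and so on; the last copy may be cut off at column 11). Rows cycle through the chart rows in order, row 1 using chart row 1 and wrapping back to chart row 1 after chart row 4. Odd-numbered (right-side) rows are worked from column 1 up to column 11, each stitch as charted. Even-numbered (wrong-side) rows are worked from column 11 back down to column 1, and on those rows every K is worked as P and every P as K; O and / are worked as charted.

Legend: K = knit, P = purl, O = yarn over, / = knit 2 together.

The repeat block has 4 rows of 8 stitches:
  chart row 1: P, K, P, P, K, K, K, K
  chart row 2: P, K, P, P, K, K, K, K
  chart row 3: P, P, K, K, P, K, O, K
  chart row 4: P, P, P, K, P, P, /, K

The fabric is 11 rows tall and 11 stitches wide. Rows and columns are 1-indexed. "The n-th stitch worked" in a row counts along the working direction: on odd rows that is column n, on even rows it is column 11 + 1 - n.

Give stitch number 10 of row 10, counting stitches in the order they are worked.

For row 10: chart row = ((10-1) mod 4) + 1 = 2; this is a WS (even) row.
Chart row 2 tiled across columns 1-11: P K P P K K K K P K P
Wrong side: read the tiled row from column 11 down to 1 and exchange K with P (leave O, /).
Row 10 as worked: K P K P P P P K K P K
Stitch 10 in working order -> P

Result:
P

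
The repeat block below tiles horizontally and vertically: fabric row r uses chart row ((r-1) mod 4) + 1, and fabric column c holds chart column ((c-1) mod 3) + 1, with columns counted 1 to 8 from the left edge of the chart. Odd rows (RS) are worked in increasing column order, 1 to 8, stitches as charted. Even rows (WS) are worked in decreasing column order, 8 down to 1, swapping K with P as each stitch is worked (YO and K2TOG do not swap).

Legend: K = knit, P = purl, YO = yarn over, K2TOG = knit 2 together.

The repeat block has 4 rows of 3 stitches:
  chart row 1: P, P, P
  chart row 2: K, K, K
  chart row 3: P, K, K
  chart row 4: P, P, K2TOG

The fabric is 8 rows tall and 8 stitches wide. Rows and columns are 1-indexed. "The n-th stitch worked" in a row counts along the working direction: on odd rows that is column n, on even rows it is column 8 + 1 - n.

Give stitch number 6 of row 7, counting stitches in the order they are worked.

For row 7: chart row = ((7-1) mod 4) + 1 = 3; this is a RS (odd) row.
Chart row 3 tiled across columns 1-8: P K K P K K P K
RS: work column 1 to column 8, symbols as charted — the tiled row is the row as worked.
The 6th stitch worked is K.

Result:
K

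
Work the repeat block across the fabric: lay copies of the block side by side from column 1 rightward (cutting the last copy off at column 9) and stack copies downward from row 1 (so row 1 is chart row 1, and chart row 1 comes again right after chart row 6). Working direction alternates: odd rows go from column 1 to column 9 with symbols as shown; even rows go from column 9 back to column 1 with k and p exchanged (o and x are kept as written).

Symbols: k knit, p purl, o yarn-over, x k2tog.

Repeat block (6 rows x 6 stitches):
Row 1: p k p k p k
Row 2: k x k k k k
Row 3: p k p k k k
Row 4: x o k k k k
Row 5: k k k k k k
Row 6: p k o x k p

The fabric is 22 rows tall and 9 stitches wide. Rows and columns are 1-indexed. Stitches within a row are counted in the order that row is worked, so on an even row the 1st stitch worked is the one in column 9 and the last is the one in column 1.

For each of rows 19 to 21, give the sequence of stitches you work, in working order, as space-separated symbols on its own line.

== ROWS AS WORKED ==
p k p k p k p k p
p x p p p p p x p
p k p k k k p k p

Derivation:
Row 19: chart row 1, RS - tile across columns 1-9 and work as-is.
Row 20: chart row 2, WS - tiled (columns 1-9): k x k k k k k x k; work from column 9 back to 1 with k<->p swapped.
Row 21: chart row 3, RS - tile across columns 1-9 and work as-is.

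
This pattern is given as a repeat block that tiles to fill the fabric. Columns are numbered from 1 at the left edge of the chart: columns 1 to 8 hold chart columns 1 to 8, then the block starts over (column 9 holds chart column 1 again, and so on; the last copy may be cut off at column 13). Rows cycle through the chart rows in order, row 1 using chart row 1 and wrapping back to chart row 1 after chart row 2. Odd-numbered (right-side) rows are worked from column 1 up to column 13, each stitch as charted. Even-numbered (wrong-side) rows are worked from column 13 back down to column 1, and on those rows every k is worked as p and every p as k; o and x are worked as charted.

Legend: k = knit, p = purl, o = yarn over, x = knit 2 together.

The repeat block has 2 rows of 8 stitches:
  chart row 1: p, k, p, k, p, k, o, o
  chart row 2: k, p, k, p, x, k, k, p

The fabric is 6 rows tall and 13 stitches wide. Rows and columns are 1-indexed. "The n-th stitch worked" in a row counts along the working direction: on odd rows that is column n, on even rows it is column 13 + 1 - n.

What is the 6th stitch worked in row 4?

Row 4: (4-1) mod 2 = 1, so use chart row 2. Even row -> WS.
Chart row 2 tiled across columns 1-13: k p k p x k k p k p k p x
WS: work from column 13 back to column 1 (reverse the tiled row), swapping k<->p (o and x unchanged).
Row 4 as worked: x k p k p k p p x k p k p
The 6th stitch worked is k.

Stitch:
k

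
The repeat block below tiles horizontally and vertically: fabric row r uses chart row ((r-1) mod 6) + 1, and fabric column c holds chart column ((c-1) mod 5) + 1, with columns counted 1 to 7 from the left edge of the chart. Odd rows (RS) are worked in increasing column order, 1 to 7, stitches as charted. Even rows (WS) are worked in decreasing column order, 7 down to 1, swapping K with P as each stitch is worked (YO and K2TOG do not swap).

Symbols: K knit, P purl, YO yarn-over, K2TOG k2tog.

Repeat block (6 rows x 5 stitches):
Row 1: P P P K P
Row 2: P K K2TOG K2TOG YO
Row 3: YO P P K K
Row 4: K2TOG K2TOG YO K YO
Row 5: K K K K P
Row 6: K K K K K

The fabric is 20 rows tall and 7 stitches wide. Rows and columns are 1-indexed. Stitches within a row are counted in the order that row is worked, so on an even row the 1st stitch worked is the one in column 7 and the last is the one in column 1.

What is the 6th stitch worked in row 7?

Row 7: (7-1) mod 6 = 0, so use chart row 1. Odd row -> RS.
Chart row 1 tiled across columns 1-7: P P P K P P P
Right side: take the tiled row as-is (worked left to right from column 1).
The 6th stitch worked is P.

Result:
P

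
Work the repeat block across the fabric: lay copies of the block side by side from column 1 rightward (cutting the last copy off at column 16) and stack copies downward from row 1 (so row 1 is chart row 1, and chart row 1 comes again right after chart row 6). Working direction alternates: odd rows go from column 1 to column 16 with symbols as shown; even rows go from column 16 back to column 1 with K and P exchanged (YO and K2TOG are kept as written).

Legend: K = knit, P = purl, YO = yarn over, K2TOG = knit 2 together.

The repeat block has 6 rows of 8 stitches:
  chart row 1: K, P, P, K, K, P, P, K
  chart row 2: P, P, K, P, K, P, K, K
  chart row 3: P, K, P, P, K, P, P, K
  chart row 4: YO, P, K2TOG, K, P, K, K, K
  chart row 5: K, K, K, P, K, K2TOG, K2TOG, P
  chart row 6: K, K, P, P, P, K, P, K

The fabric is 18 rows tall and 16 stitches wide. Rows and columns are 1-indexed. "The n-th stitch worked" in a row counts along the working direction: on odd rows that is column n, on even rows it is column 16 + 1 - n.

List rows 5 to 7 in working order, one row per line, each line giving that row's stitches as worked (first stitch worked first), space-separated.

== ROWS AS WORKED ==
K K K P K K2TOG K2TOG P K K K P K K2TOG K2TOG P
P K P K K K P P P K P K K K P P
K P P K K P P K K P P K K P P K

Derivation:
Row 5: chart row 5, RS - tile across columns 1-16 and work as-is.
Row 6: chart row 6, WS - tiled (columns 1-16): K K P P P K P K K K P P P K P K; work from column 16 back to 1 with K<->P swapped.
Row 7: chart row 1, RS - tile across columns 1-16 and work as-is.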